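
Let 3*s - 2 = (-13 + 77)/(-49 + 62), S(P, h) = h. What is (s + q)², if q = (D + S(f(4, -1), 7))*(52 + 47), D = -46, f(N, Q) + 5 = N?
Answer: 2516326569/169 ≈ 1.4890e+7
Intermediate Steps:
f(N, Q) = -5 + N
s = 30/13 (s = ⅔ + ((-13 + 77)/(-49 + 62))/3 = ⅔ + (64/13)/3 = ⅔ + (64*(1/13))/3 = ⅔ + (⅓)*(64/13) = ⅔ + 64/39 = 30/13 ≈ 2.3077)
q = -3861 (q = (-46 + 7)*(52 + 47) = -39*99 = -3861)
(s + q)² = (30/13 - 3861)² = (-50163/13)² = 2516326569/169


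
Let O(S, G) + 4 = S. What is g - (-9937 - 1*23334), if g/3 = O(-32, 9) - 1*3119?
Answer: 23806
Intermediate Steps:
O(S, G) = -4 + S
g = -9465 (g = 3*((-4 - 32) - 1*3119) = 3*(-36 - 3119) = 3*(-3155) = -9465)
g - (-9937 - 1*23334) = -9465 - (-9937 - 1*23334) = -9465 - (-9937 - 23334) = -9465 - 1*(-33271) = -9465 + 33271 = 23806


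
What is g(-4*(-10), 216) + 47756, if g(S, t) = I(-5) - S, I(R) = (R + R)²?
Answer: 47816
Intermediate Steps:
I(R) = 4*R² (I(R) = (2*R)² = 4*R²)
g(S, t) = 100 - S (g(S, t) = 4*(-5)² - S = 4*25 - S = 100 - S)
g(-4*(-10), 216) + 47756 = (100 - (-4)*(-10)) + 47756 = (100 - 1*40) + 47756 = (100 - 40) + 47756 = 60 + 47756 = 47816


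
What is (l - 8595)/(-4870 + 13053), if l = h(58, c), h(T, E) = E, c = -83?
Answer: -8678/8183 ≈ -1.0605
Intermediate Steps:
l = -83
(l - 8595)/(-4870 + 13053) = (-83 - 8595)/(-4870 + 13053) = -8678/8183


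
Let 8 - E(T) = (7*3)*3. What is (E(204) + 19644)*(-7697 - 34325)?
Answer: -823168958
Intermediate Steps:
E(T) = -55 (E(T) = 8 - 7*3*3 = 8 - 21*3 = 8 - 1*63 = 8 - 63 = -55)
(E(204) + 19644)*(-7697 - 34325) = (-55 + 19644)*(-7697 - 34325) = 19589*(-42022) = -823168958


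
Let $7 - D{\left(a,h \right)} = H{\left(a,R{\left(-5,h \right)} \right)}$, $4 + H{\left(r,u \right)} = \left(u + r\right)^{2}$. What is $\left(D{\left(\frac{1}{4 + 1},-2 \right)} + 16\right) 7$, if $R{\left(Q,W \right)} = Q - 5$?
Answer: $- \frac{12082}{25} \approx -483.28$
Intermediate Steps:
$R{\left(Q,W \right)} = -5 + Q$
$H{\left(r,u \right)} = -4 + \left(r + u\right)^{2}$ ($H{\left(r,u \right)} = -4 + \left(u + r\right)^{2} = -4 + \left(r + u\right)^{2}$)
$D{\left(a,h \right)} = 11 - \left(-10 + a\right)^{2}$ ($D{\left(a,h \right)} = 7 - \left(-4 + \left(a - 10\right)^{2}\right) = 7 - \left(-4 + \left(-10 + a\right)^{2}\right) = 11 - \left(-10 + a\right)^{2}$)
$\left(D{\left(\frac{1}{4 + 1},-2 \right)} + 16\right) 7 = \left(\left(11 - \left(-10 + \frac{1}{4 + 1}\right)^{2}\right) + 16\right) 7 = \left(\left(11 - \left(-10 + \frac{1}{5}\right)^{2}\right) + 16\right) 7 = \left(\left(11 - \left(- \frac{49}{5}\right)^{2}\right) + 16\right) 7 = \left(\left(11 - \frac{2401}{25}\right) + 16\right) 7 = \left(- \frac{2126}{25} + 16\right) 7 = \left(- \frac{1726}{25}\right) 7 = - \frac{12082}{25}$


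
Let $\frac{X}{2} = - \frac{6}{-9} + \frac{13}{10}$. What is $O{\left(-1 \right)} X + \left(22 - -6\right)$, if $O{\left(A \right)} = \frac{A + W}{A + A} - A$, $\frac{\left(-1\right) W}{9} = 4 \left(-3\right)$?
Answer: $- \frac{357}{2} \approx -178.5$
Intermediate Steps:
$W = 108$ ($W = - 9 \cdot 4 \left(-3\right) = \left(-9\right) \left(-12\right) = 108$)
$X = \frac{59}{15}$ ($X = 2 \left(- \frac{6}{-9} + \frac{13}{10}\right) = 2 \left(\left(-6\right) \left(- \frac{1}{9}\right) + 13 \cdot \frac{1}{10}\right) = 2 \left(\frac{2}{3} + \frac{13}{10}\right) = 2 \cdot \frac{59}{30} = \frac{59}{15} \approx 3.9333$)
$O{\left(A \right)} = - A + \frac{108 + A}{2 A}$ ($O{\left(A \right)} = \frac{A + 108}{A + A} - A = \frac{108 + A}{2 A} - A = - A + \frac{108 + A}{2 A}$)
$O{\left(-1 \right)} X + \left(22 - -6\right) = \left(\frac{1}{2} - -1 + \frac{54}{-1}\right) \frac{59}{15} + \left(22 - -6\right) = \left(\frac{1}{2} + 1 + 54 \left(-1\right)\right) \frac{59}{15} + \left(22 + 6\right) = \left(\frac{1}{2} + 1 - 54\right) \frac{59}{15} + 28 = \left(- \frac{105}{2}\right) \frac{59}{15} + 28 = - \frac{413}{2} + 28 = - \frac{357}{2}$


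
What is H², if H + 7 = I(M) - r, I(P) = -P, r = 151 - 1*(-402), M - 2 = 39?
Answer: 361201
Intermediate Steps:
M = 41 (M = 2 + 39 = 41)
r = 553 (r = 151 + 402 = 553)
H = -601 (H = -7 + (-1*41 - 1*553) = -7 + (-41 - 553) = -7 - 594 = -601)
H² = (-601)² = 361201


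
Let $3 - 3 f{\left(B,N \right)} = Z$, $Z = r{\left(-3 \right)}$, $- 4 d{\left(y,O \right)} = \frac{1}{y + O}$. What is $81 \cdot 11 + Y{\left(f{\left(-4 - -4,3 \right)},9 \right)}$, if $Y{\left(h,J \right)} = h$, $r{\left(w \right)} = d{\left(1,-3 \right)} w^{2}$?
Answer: $\frac{7133}{8} \approx 891.63$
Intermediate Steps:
$d{\left(y,O \right)} = - \frac{1}{4 \left(O + y\right)}$ ($d{\left(y,O \right)} = - \frac{1}{4 \left(y + O\right)} = - \frac{1}{4 \left(O + y\right)}$)
$r{\left(w \right)} = \frac{w^{2}}{8}$ ($r{\left(w \right)} = - \frac{1}{4 \left(-3\right) + 4 \cdot 1} w^{2} = - \frac{1}{-12 + 4} w^{2} = - \frac{1}{-8} w^{2} = \left(-1\right) \left(- \frac{1}{8}\right) w^{2} = \frac{w^{2}}{8}$)
$Z = \frac{9}{8}$ ($Z = \frac{\left(-3\right)^{2}}{8} = \frac{1}{8} \cdot 9 = \frac{9}{8} \approx 1.125$)
$f{\left(B,N \right)} = \frac{5}{8}$ ($f{\left(B,N \right)} = 1 - \frac{3}{8} = \frac{5}{8}$)
$81 \cdot 11 + Y{\left(f{\left(-4 - -4,3 \right)},9 \right)} = 81 \cdot 11 + \frac{5}{8} = 891 + \frac{5}{8} = \frac{7133}{8}$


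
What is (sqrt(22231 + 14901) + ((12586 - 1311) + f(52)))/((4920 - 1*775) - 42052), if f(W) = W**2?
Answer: -13979/37907 - 2*sqrt(9283)/37907 ≈ -0.37385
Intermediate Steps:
(sqrt(22231 + 14901) + ((12586 - 1311) + f(52)))/((4920 - 1*775) - 42052) = (sqrt(22231 + 14901) + ((12586 - 1311) + 52**2))/((4920 - 1*775) - 42052) = (sqrt(37132) + (11275 + 2704))/((4920 - 775) - 42052) = (2*sqrt(9283) + 13979)/(4145 - 42052) = (13979 + 2*sqrt(9283))/(-37907) = (13979 + 2*sqrt(9283))*(-1/37907) = -13979/37907 - 2*sqrt(9283)/37907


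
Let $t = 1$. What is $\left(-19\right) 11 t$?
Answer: $-209$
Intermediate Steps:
$\left(-19\right) 11 t = \left(-19\right) 11 \cdot 1 = \left(-209\right) 1 = -209$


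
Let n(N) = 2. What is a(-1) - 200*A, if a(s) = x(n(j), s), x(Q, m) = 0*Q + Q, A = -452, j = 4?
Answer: 90402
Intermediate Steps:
x(Q, m) = Q (x(Q, m) = 0 + Q = Q)
a(s) = 2
a(-1) - 200*A = 2 - 200*(-452) = 2 + 90400 = 90402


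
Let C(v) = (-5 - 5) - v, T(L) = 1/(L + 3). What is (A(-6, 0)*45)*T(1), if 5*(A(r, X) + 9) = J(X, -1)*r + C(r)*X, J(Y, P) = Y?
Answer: -405/4 ≈ -101.25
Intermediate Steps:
T(L) = 1/(3 + L)
C(v) = -10 - v
A(r, X) = -9 + X*r/5 + X*(-10 - r)/5 (A(r, X) = -9 + (X*r + (-10 - r)*X)/5 = -9 + (X*r + X*(-10 - r))/5 = -9 + (X*r/5 + X*(-10 - r)/5) = -9 + X*r/5 + X*(-10 - r)/5)
(A(-6, 0)*45)*T(1) = ((-9 - 2*0)*45)/(3 + 1) = ((-9 + 0)*45)/4 = -9*45*(1/4) = -405*1/4 = -405/4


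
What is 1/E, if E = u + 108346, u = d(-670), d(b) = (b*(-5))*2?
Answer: 1/115046 ≈ 8.6922e-6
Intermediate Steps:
d(b) = -10*b (d(b) = -5*b*2 = -10*b)
u = 6700 (u = -10*(-670) = 6700)
E = 115046 (E = 6700 + 108346 = 115046)
1/E = 1/115046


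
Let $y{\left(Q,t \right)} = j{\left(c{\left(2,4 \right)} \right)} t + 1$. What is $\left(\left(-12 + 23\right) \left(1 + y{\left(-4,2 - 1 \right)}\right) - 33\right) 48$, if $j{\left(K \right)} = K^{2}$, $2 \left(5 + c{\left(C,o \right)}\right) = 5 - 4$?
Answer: $10164$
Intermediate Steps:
$c{\left(C,o \right)} = - \frac{9}{2}$ ($c{\left(C,o \right)} = -5 + \frac{5 - 4}{2} = -5 + \frac{1}{2} \cdot 1 = -5 + \frac{1}{2} = - \frac{9}{2}$)
$y{\left(Q,t \right)} = 1 + \frac{81 t}{4}$ ($y{\left(Q,t \right)} = \left(- \frac{9}{2}\right)^{2} t + 1 = \frac{81 t}{4} + 1 = 1 + \frac{81 t}{4}$)
$\left(\left(-12 + 23\right) \left(1 + y{\left(-4,2 - 1 \right)}\right) - 33\right) 48 = \left(\left(-12 + 23\right) \left(1 + \left(1 + \frac{81 \left(2 - 1\right)}{4}\right)\right) - 33\right) 48 = \left(11 \left(1 + \left(1 + \frac{81}{4} \cdot 1\right)\right) - 33\right) 48 = \left(11 \left(1 + \left(1 + \frac{81}{4}\right)\right) - 33\right) 48 = \left(11 \left(1 + \frac{85}{4}\right) - 33\right) 48 = \left(11 \cdot \frac{89}{4} - 33\right) 48 = \left(\frac{979}{4} - 33\right) 48 = \frac{847}{4} \cdot 48 = 10164$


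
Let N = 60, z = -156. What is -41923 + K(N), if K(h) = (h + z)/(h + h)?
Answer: -209619/5 ≈ -41924.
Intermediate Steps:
K(h) = (-156 + h)/(2*h) (K(h) = (h - 156)/(h + h) = (-156 + h)/((2*h)) = (-156 + h)*(1/(2*h)) = (-156 + h)/(2*h))
-41923 + K(N) = -41923 + (½)*(-156 + 60)/60 = -41923 + (½)*(1/60)*(-96) = -41923 - ⅘ = -209619/5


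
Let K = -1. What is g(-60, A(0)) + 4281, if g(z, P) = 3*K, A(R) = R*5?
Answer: 4278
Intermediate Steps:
A(R) = 5*R
g(z, P) = -3 (g(z, P) = 3*(-1) = -3)
g(-60, A(0)) + 4281 = -3 + 4281 = 4278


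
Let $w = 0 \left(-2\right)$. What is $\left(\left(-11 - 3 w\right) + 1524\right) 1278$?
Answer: $1933614$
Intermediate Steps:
$w = 0$
$\left(\left(-11 - 3 w\right) + 1524\right) 1278 = \left(\left(-11 - 0\right) + 1524\right) 1278 = \left(\left(-11 + 0\right) + 1524\right) 1278 = \left(-11 + 1524\right) 1278 = 1513 \cdot 1278 = 1933614$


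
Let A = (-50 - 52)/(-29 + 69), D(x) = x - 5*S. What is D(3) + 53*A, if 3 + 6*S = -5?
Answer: -7529/60 ≈ -125.48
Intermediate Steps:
S = -4/3 (S = -½ + (⅙)*(-5) = -½ - ⅚ = -4/3 ≈ -1.3333)
D(x) = 20/3 + x (D(x) = x - 5*(-4/3) = x + 20/3 = 20/3 + x)
A = -51/20 (A = -102/40 = -102*1/40 = -51/20 ≈ -2.5500)
D(3) + 53*A = (20/3 + 3) + 53*(-51/20) = 29/3 - 2703/20 = -7529/60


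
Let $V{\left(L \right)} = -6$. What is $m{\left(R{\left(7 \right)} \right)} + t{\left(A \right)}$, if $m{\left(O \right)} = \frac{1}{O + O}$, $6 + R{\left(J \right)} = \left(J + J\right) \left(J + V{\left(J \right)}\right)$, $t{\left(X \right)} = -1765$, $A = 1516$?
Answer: $- \frac{28239}{16} \approx -1764.9$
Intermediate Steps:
$R{\left(J \right)} = -6 + 2 J \left(-6 + J\right)$ ($R{\left(J \right)} = -6 + \left(J + J\right) \left(J - 6\right) = -6 + 2 J \left(-6 + J\right)$)
$m{\left(O \right)} = \frac{1}{2 O}$
$m{\left(R{\left(7 \right)} \right)} + t{\left(A \right)} = \frac{1}{2 \left(-6 - 84 + 2 \cdot 7^{2}\right)} - 1765 = \frac{1}{2 \left(-6 - 84 + 2 \cdot 49\right)} - 1765 = \frac{1}{2 \left(-6 - 84 + 98\right)} - 1765 = \frac{1}{2 \cdot 8} - 1765 = \frac{1}{2} \cdot \frac{1}{8} - 1765 = \frac{1}{16} - 1765 = - \frac{28239}{16}$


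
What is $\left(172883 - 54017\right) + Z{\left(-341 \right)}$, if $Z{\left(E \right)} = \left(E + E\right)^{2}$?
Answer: $583990$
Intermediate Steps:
$Z{\left(E \right)} = 4 E^{2}$ ($Z{\left(E \right)} = \left(2 E\right)^{2} = 4 E^{2}$)
$\left(172883 - 54017\right) + Z{\left(-341 \right)} = \left(172883 - 54017\right) + 4 \left(-341\right)^{2} = 118866 + 4 \cdot 116281 = 118866 + 465124 = 583990$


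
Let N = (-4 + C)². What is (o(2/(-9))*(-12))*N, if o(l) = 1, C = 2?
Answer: -48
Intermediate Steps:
N = 4 (N = (-4 + 2)² = (-2)² = 4)
(o(2/(-9))*(-12))*N = (1*(-12))*4 = -12*4 = -48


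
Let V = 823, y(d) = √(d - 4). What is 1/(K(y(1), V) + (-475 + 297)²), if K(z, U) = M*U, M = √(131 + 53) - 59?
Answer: -16873/160069593 - 1646*√46/160069593 ≈ -0.00017515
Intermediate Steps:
y(d) = √(-4 + d)
M = -59 + 2*√46 (M = √184 - 59 = 2*√46 - 59 = -59 + 2*√46 ≈ -45.435)
K(z, U) = U*(-59 + 2*√46) (K(z, U) = (-59 + 2*√46)*U = U*(-59 + 2*√46))
1/(K(y(1), V) + (-475 + 297)²) = 1/(823*(-59 + 2*√46) + (-475 + 297)²) = 1/((-48557 + 1646*√46) + (-178)²) = 1/((-48557 + 1646*√46) + 31684) = 1/(-16873 + 1646*√46)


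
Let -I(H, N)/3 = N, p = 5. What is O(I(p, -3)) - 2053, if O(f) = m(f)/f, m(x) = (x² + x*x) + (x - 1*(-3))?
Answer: -6101/3 ≈ -2033.7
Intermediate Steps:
I(H, N) = -3*N
m(x) = 3 + x + 2*x² (m(x) = (x² + x²) + (x + 3) = 2*x² + (3 + x) = 3 + x + 2*x²)
O(f) = (3 + f + 2*f²)/f
O(I(p, -3)) - 2053 = (1 + 2*(-3*(-3)) + 3/((-3*(-3)))) - 2053 = (1 + 2*9 + 3/9) - 2053 = (1 + 18 + 3*(⅑)) - 2053 = (1 + 18 + ⅓) - 2053 = 58/3 - 2053 = -6101/3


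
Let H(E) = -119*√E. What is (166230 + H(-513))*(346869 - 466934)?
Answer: -19958404950 + 42863205*I*√57 ≈ -1.9958e+10 + 3.2361e+8*I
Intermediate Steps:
(166230 + H(-513))*(346869 - 466934) = (166230 - 357*I*√57)*(346869 - 466934) = (166230 - 357*I*√57)*(-120065) = -19958404950 + 42863205*I*√57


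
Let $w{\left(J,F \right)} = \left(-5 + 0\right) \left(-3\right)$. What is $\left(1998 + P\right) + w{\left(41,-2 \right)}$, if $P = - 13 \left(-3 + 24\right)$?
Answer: $1740$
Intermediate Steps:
$P = -273$ ($P = \left(-13\right) 21 = -273$)
$w{\left(J,F \right)} = 15$ ($w{\left(J,F \right)} = \left(-5\right) \left(-3\right) = 15$)
$\left(1998 + P\right) + w{\left(41,-2 \right)} = \left(1998 - 273\right) + 15 = 1725 + 15 = 1740$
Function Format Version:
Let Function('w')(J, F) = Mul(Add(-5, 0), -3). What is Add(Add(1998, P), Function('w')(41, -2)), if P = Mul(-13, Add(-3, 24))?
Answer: 1740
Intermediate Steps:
P = -273 (P = Mul(-13, 21) = -273)
Function('w')(J, F) = 15 (Function('w')(J, F) = Mul(-5, -3) = 15)
Add(Add(1998, P), Function('w')(41, -2)) = Add(Add(1998, -273), 15) = Add(1725, 15) = 1740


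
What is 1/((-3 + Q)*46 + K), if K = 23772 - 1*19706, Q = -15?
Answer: 1/3238 ≈ 0.00030883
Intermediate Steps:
K = 4066 (K = 23772 - 19706 = 4066)
1/((-3 + Q)*46 + K) = 1/((-3 - 15)*46 + 4066) = 1/(-18*46 + 4066) = 1/(-828 + 4066) = 1/3238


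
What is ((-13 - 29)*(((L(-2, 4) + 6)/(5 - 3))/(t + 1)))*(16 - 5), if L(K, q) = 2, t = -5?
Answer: 462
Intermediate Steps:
((-13 - 29)*(((L(-2, 4) + 6)/(5 - 3))/(t + 1)))*(16 - 5) = ((-13 - 29)*(((2 + 6)/(5 - 3))/(-5 + 1)))*(16 - 5) = -42*8/2/(-4)*11 = -42*8*(1/2)*(-1)/4*11 = -168*(-1)/4*11 = -42*(-1)*11 = 42*11 = 462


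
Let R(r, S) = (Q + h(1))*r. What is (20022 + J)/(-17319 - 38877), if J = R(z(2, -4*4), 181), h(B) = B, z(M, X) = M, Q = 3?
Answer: -10015/28098 ≈ -0.35643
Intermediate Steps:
R(r, S) = 4*r (R(r, S) = (3 + 1)*r = 4*r)
J = 8 (J = 4*2 = 8)
(20022 + J)/(-17319 - 38877) = (20022 + 8)/(-17319 - 38877) = 20030/(-56196) = 20030*(-1/56196) = -10015/28098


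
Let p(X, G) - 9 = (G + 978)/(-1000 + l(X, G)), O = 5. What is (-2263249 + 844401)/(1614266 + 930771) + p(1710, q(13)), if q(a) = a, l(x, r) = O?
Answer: 18856920908/2532311815 ≈ 7.4465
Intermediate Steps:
l(x, r) = 5
p(X, G) = 7977/995 - G/995 (p(X, G) = 9 + (G + 978)/(-1000 + 5) = 9 + (978 + G)/(-995) = 9 + (978 + G)*(-1/995) = 9 + (-978/995 - G/995) = 7977/995 - G/995)
(-2263249 + 844401)/(1614266 + 930771) + p(1710, q(13)) = (-2263249 + 844401)/(1614266 + 930771) + (7977/995 - 1/995*13) = -1418848/2545037 + (7977/995 - 13/995) = -1418848*1/2545037 + 7964/995 = -1418848/2545037 + 7964/995 = 18856920908/2532311815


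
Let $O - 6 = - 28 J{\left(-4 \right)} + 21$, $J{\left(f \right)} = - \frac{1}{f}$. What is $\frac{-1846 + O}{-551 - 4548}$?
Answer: $\frac{1826}{5099} \approx 0.35811$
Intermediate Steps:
$O = 20$ ($O = 6 + \left(- 28 \left(- \frac{1}{-4}\right) + 21\right) = 6 + \left(- 28 \left(\left(-1\right) \left(- \frac{1}{4}\right)\right) + 21\right) = 6 + \left(\left(-28\right) \frac{1}{4} + 21\right) = 6 + \left(-7 + 21\right) = 6 + 14 = 20$)
$\frac{-1846 + O}{-551 - 4548} = \frac{-1846 + 20}{-551 - 4548} = - \frac{1826}{-5099} = \left(-1826\right) \left(- \frac{1}{5099}\right) = \frac{1826}{5099}$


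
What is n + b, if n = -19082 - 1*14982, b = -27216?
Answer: -61280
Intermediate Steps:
n = -34064 (n = -19082 - 14982 = -34064)
n + b = -34064 - 27216 = -61280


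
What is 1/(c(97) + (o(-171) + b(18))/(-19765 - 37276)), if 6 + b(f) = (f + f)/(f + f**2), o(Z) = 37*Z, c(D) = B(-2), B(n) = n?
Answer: -1083779/2047233 ≈ -0.52939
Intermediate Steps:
c(D) = -2
b(f) = -6 + 2*f/(f + f**2) (b(f) = -6 + (f + f)/(f + f**2) = -6 + (2*f)/(f + f**2) = -6 + 2*f/(f + f**2))
1/(c(97) + (o(-171) + b(18))/(-19765 - 37276)) = 1/(-2 + (37*(-171) + 2*(-2 - 3*18)/(1 + 18))/(-19765 - 37276)) = 1/(-2 + (-6327 + 2*(-2 - 54)/19)/(-57041)) = 1/(-2 + (-6327 + 2*(1/19)*(-56))*(-1/57041)) = 1/(-2 + (-6327 - 112/19)*(-1/57041)) = 1/(-2 - 120325/19*(-1/57041)) = 1/(-2 + 120325/1083779) = 1/(-2047233/1083779) = -1083779/2047233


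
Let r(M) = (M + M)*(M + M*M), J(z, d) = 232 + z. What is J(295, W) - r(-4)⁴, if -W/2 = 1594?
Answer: -84934129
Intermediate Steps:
W = -3188 (W = -2*1594 = -3188)
r(M) = 2*M*(M + M²) (r(M) = (2*M)*(M + M²) = 2*M*(M + M²))
J(295, W) - r(-4)⁴ = (232 + 295) - (2*(-4)²*(1 - 4))⁴ = 527 - (2*16*(-3))⁴ = 527 - 1*(-96)⁴ = 527 - 1*84934656 = 527 - 84934656 = -84934129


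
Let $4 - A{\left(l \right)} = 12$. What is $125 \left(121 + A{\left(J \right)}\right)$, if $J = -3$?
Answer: $14125$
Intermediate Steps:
$A{\left(l \right)} = -8$ ($A{\left(l \right)} = 4 - 12 = -8$)
$125 \left(121 + A{\left(J \right)}\right) = 125 \left(121 - 8\right) = 125 \cdot 113 = 14125$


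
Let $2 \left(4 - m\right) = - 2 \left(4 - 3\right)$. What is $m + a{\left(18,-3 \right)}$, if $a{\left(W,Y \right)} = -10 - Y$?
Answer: $-2$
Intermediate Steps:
$m = 5$ ($m = 4 - \frac{\left(-2\right) \left(4 - 3\right)}{2} = 4 - \frac{\left(-2\right) 1}{2} = 4 - -1 = 4 + 1 = 5$)
$m + a{\left(18,-3 \right)} = 5 - 7 = -2$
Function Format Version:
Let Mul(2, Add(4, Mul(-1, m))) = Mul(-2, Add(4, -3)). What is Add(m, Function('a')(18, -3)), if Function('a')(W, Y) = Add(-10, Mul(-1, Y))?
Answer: -2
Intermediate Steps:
m = 5 (m = Add(4, Mul(Rational(-1, 2), Mul(-2, Add(4, -3)))) = Add(4, Mul(Rational(-1, 2), Mul(-2, 1))) = Add(4, Mul(Rational(-1, 2), -2)) = Add(4, 1) = 5)
Add(m, Function('a')(18, -3)) = Add(5, Add(-10, Mul(-1, -3))) = Add(5, Add(-10, 3)) = Add(5, -7) = -2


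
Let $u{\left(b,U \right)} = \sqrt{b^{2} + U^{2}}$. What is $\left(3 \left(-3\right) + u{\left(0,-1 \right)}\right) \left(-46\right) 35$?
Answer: $12880$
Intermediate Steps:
$u{\left(b,U \right)} = \sqrt{U^{2} + b^{2}}$
$\left(3 \left(-3\right) + u{\left(0,-1 \right)}\right) \left(-46\right) 35 = \left(3 \left(-3\right) + \sqrt{\left(-1\right)^{2} + 0^{2}}\right) \left(-46\right) 35 = \left(-9 + \sqrt{1 + 0}\right) \left(-46\right) 35 = \left(-9 + \sqrt{1}\right) \left(-46\right) 35 = \left(-9 + 1\right) \left(-46\right) 35 = \left(-8\right) \left(-46\right) 35 = 368 \cdot 35 = 12880$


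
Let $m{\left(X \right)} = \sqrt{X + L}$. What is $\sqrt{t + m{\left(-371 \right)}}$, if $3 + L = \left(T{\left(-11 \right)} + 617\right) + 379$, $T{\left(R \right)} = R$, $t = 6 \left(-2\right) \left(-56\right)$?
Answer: $\sqrt{672 + \sqrt{611}} \approx 26.395$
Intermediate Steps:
$t = 672$ ($t = \left(-12\right) \left(-56\right) = 672$)
$L = 982$ ($L = -3 + \left(\left(-11 + 617\right) + 379\right) = -3 + \left(606 + 379\right) = -3 + 985 = 982$)
$m{\left(X \right)} = \sqrt{982 + X}$ ($m{\left(X \right)} = \sqrt{X + 982} = \sqrt{982 + X}$)
$\sqrt{t + m{\left(-371 \right)}} = \sqrt{672 + \sqrt{982 - 371}} = \sqrt{672 + \sqrt{611}}$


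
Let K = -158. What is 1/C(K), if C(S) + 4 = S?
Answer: -1/162 ≈ -0.0061728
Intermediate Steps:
C(S) = -4 + S
1/C(K) = 1/(-4 - 158) = 1/(-162) = -1/162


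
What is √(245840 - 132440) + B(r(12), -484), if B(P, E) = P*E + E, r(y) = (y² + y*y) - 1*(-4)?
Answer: -141812 + 90*√14 ≈ -1.4148e+5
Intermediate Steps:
r(y) = 4 + 2*y² (r(y) = (y² + y²) + 4 = 2*y² + 4 = 4 + 2*y²)
B(P, E) = E + E*P (B(P, E) = E*P + E = E + E*P)
√(245840 - 132440) + B(r(12), -484) = √(245840 - 132440) - 484*(1 + (4 + 2*12²)) = √113400 - 484*(1 + (4 + 2*144)) = 90*√14 - 484*(1 + (4 + 288)) = 90*√14 - 484*(1 + 292) = 90*√14 - 484*293 = 90*√14 - 141812 = -141812 + 90*√14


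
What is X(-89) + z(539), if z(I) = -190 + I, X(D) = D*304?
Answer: -26707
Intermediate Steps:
X(D) = 304*D
X(-89) + z(539) = 304*(-89) + (-190 + 539) = -27056 + 349 = -26707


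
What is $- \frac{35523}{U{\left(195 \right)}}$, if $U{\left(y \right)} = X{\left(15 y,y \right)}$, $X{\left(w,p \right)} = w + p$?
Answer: $- \frac{11841}{1040} \approx -11.386$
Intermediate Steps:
$X{\left(w,p \right)} = p + w$
$U{\left(y \right)} = 16 y$ ($U{\left(y \right)} = y + 15 y = 16 y$)
$- \frac{35523}{U{\left(195 \right)}} = - \frac{35523}{16 \cdot 195} = - \frac{35523}{3120} = \left(-35523\right) \frac{1}{3120} = - \frac{11841}{1040}$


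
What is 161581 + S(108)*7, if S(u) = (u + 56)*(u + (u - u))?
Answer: 285565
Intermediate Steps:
S(u) = u*(56 + u) (S(u) = (56 + u)*(u + 0) = (56 + u)*u = u*(56 + u))
161581 + S(108)*7 = 161581 + (108*(56 + 108))*7 = 161581 + (108*164)*7 = 161581 + 17712*7 = 161581 + 123984 = 285565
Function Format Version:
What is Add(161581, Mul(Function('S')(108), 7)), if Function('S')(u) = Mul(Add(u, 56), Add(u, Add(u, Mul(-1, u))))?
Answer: 285565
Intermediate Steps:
Function('S')(u) = Mul(u, Add(56, u)) (Function('S')(u) = Mul(Add(56, u), Add(u, 0)) = Mul(Add(56, u), u) = Mul(u, Add(56, u)))
Add(161581, Mul(Function('S')(108), 7)) = Add(161581, Mul(Mul(108, Add(56, 108)), 7)) = Add(161581, Mul(Mul(108, 164), 7)) = Add(161581, Mul(17712, 7)) = Add(161581, 123984) = 285565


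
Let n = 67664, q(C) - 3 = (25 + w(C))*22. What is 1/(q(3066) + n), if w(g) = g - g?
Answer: 1/68217 ≈ 1.4659e-5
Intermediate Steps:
w(g) = 0
q(C) = 553 (q(C) = 3 + (25 + 0)*22 = 3 + 25*22 = 3 + 550 = 553)
1/(q(3066) + n) = 1/(553 + 67664) = 1/68217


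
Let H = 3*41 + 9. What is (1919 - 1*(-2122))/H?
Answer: 1347/44 ≈ 30.614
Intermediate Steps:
H = 132 (H = 123 + 9 = 132)
(1919 - 1*(-2122))/H = (1919 - 1*(-2122))/132 = (1919 + 2122)*(1/132) = 4041*(1/132) = 1347/44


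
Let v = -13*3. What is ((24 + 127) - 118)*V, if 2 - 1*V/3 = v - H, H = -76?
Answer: -3465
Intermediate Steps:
v = -39
V = -105 (V = 6 - 3*(-39 - 1*(-76)) = 6 - 3*(-39 + 76) = 6 - 3*37 = 6 - 111 = -105)
((24 + 127) - 118)*V = ((24 + 127) - 118)*(-105) = (151 - 118)*(-105) = 33*(-105) = -3465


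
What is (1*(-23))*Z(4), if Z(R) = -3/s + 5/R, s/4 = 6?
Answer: -207/8 ≈ -25.875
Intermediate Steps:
s = 24 (s = 4*6 = 24)
Z(R) = -⅛ + 5/R (Z(R) = -3/24 + 5/R = -3*1/24 + 5/R = -⅛ + 5/R)
(1*(-23))*Z(4) = (1*(-23))*((⅛)*(40 - 1*4)/4) = -23*(40 - 4)/(8*4) = -23*36/(8*4) = -23*9/8 = -207/8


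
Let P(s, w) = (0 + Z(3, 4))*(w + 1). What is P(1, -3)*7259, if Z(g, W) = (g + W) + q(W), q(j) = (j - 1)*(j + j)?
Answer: -450058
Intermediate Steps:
q(j) = 2*j*(-1 + j) (q(j) = (-1 + j)*(2*j) = 2*j*(-1 + j))
Z(g, W) = W + g + 2*W*(-1 + W) (Z(g, W) = (g + W) + 2*W*(-1 + W) = (W + g) + 2*W*(-1 + W) = W + g + 2*W*(-1 + W))
P(s, w) = 31 + 31*w (P(s, w) = (0 + (3 - 1*4 + 2*4²))*(w + 1) = (0 + (3 - 4 + 2*16))*(1 + w) = (0 + (3 - 4 + 32))*(1 + w) = (0 + 31)*(1 + w) = 31*(1 + w) = 31 + 31*w)
P(1, -3)*7259 = (31 + 31*(-3))*7259 = (31 - 93)*7259 = -62*7259 = -450058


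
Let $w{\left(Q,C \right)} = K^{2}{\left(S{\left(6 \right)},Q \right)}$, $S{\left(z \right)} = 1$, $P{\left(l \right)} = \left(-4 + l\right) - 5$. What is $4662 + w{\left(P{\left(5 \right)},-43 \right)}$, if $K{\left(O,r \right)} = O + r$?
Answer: $4671$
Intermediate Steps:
$P{\left(l \right)} = -9 + l$
$w{\left(Q,C \right)} = \left(1 + Q\right)^{2}$
$4662 + w{\left(P{\left(5 \right)},-43 \right)} = 4662 + \left(1 + \left(-9 + 5\right)\right)^{2} = 4662 + \left(1 - 4\right)^{2} = 4662 + \left(-3\right)^{2} = 4662 + 9 = 4671$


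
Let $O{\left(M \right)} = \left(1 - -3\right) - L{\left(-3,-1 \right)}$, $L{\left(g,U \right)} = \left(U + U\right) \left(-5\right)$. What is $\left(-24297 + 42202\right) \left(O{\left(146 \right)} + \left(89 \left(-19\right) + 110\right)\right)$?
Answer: $-28415235$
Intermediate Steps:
$L{\left(g,U \right)} = - 10 U$ ($L{\left(g,U \right)} = 2 U \left(-5\right) = - 10 U$)
$O{\left(M \right)} = -6$ ($O{\left(M \right)} = \left(1 - -3\right) - \left(-10\right) \left(-1\right) = \left(1 + 3\right) - 10 = 4 - 10 = -6$)
$\left(-24297 + 42202\right) \left(O{\left(146 \right)} + \left(89 \left(-19\right) + 110\right)\right) = \left(-24297 + 42202\right) \left(-6 + \left(89 \left(-19\right) + 110\right)\right) = 17905 \left(-6 + \left(-1691 + 110\right)\right) = 17905 \left(-6 - 1581\right) = 17905 \left(-1587\right) = -28415235$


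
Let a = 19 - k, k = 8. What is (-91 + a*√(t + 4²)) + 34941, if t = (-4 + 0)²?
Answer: 34850 + 44*√2 ≈ 34912.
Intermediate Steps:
a = 11 (a = 19 - 1*8 = 19 - 8 = 11)
t = 16 (t = (-4)² = 16)
(-91 + a*√(t + 4²)) + 34941 = (-91 + 11*√(16 + 4²)) + 34941 = (-91 + 11*√(16 + 16)) + 34941 = (-91 + 11*√32) + 34941 = (-91 + 11*(4*√2)) + 34941 = (-91 + 44*√2) + 34941 = 34850 + 44*√2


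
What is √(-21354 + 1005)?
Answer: 3*I*√2261 ≈ 142.65*I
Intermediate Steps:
√(-21354 + 1005) = √(-20349) = 3*I*√2261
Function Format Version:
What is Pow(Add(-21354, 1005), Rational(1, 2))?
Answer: Mul(3, I, Pow(2261, Rational(1, 2))) ≈ Mul(142.65, I)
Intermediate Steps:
Pow(Add(-21354, 1005), Rational(1, 2)) = Pow(-20349, Rational(1, 2)) = Mul(3, I, Pow(2261, Rational(1, 2)))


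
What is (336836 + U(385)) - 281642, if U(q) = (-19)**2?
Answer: 55555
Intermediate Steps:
U(q) = 361
(336836 + U(385)) - 281642 = (336836 + 361) - 281642 = 337197 - 281642 = 55555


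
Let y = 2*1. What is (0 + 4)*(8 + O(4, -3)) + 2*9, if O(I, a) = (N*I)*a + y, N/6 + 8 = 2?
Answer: 1786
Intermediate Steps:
y = 2
N = -36 (N = -48 + 6*2 = -48 + 12 = -36)
O(I, a) = 2 - 36*I*a (O(I, a) = (-36*I)*a + 2 = -36*I*a + 2 = 2 - 36*I*a)
(0 + 4)*(8 + O(4, -3)) + 2*9 = (0 + 4)*(8 + (2 - 36*4*(-3))) + 2*9 = 4*(8 + (2 + 432)) + 18 = 4*(8 + 434) + 18 = 4*442 + 18 = 1768 + 18 = 1786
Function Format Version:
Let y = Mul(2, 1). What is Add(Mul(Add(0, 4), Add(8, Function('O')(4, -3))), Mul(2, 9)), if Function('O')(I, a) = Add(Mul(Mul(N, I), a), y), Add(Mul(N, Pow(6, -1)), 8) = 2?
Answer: 1786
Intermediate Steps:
y = 2
N = -36 (N = Add(-48, Mul(6, 2)) = Add(-48, 12) = -36)
Function('O')(I, a) = Add(2, Mul(-36, I, a)) (Function('O')(I, a) = Add(Mul(Mul(-36, I), a), 2) = Add(Mul(-36, I, a), 2) = Add(2, Mul(-36, I, a)))
Add(Mul(Add(0, 4), Add(8, Function('O')(4, -3))), Mul(2, 9)) = Add(Mul(Add(0, 4), Add(8, Add(2, Mul(-36, 4, -3)))), Mul(2, 9)) = Add(Mul(4, Add(8, Add(2, 432))), 18) = Add(Mul(4, Add(8, 434)), 18) = Add(Mul(4, 442), 18) = Add(1768, 18) = 1786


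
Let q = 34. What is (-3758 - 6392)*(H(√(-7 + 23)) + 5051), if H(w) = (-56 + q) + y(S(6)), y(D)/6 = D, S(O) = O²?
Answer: -53236750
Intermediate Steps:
y(D) = 6*D
H(w) = 194 (H(w) = (-56 + 34) + 6*6² = -22 + 6*36 = -22 + 216 = 194)
(-3758 - 6392)*(H(√(-7 + 23)) + 5051) = (-3758 - 6392)*(194 + 5051) = -10150*5245 = -53236750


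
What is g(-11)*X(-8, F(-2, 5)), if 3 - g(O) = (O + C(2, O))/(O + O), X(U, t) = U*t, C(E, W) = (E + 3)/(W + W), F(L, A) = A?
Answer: -12050/121 ≈ -99.587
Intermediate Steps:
C(E, W) = (3 + E)/(2*W) (C(E, W) = (3 + E)/((2*W)) = (3 + E)*(1/(2*W)) = (3 + E)/(2*W))
g(O) = 3 - (O + 5/(2*O))/(2*O) (g(O) = 3 - (O + (3 + 2)/(2*O))/(O + O) = 3 - (O + (½)*5/O)/(2*O) = 3 - (O + 5/(2*O))*1/(2*O) = 3 - (O + 5/(2*O))/(2*O))
g(-11)*X(-8, F(-2, 5)) = (5/2 - 5/4/(-11)²)*(-8*5) = (5/2 - 5/4*1/121)*(-40) = (5/2 - 5/484)*(-40) = (1205/484)*(-40) = -12050/121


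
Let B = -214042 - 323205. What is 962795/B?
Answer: -962795/537247 ≈ -1.7921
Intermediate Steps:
B = -537247
962795/B = 962795/(-537247) = 962795*(-1/537247) = -962795/537247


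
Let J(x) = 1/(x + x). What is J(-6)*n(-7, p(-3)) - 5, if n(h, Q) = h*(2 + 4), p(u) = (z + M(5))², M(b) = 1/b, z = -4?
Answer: -3/2 ≈ -1.5000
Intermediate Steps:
M(b) = 1/b
J(x) = 1/(2*x)
p(u) = 361/25 (p(u) = (-4 + 1/5)² = (-4 + ⅕)² = (-19/5)² = 361/25)
n(h, Q) = 6*h (n(h, Q) = h*6 = 6*h)
J(-6)*n(-7, p(-3)) - 5 = ((½)/(-6))*(6*(-7)) - 5 = ((½)*(-⅙))*(-42) - 5 = -1/12*(-42) - 5 = 7/2 - 5 = -3/2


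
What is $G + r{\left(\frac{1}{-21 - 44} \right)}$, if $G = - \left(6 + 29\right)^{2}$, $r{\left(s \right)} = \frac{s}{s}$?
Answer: $-1224$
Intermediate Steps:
$r{\left(s \right)} = 1$
$G = -1225$ ($G = - 35^{2} = \left(-1\right) 1225 = -1225$)
$G + r{\left(\frac{1}{-21 - 44} \right)} = -1225 + 1 = -1224$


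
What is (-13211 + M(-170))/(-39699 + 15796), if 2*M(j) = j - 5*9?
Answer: 26637/47806 ≈ 0.55719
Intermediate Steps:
M(j) = -45/2 + j/2 (M(j) = (j - 5*9)/2 = (j - 45)/2 = (-45 + j)/2 = -45/2 + j/2)
(-13211 + M(-170))/(-39699 + 15796) = (-13211 + (-45/2 + (½)*(-170)))/(-39699 + 15796) = (-13211 + (-45/2 - 85))/(-23903) = (-13211 - 215/2)*(-1/23903) = -26637/2*(-1/23903) = 26637/47806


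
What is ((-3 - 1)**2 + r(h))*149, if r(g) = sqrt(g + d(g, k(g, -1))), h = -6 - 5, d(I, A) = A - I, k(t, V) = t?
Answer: 2384 + 149*I*sqrt(11) ≈ 2384.0 + 494.18*I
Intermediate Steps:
h = -11
r(g) = sqrt(g) (r(g) = sqrt(g + (g - g)) = sqrt(g + 0) = sqrt(g))
((-3 - 1)**2 + r(h))*149 = ((-3 - 1)**2 + sqrt(-11))*149 = ((-4)**2 + I*sqrt(11))*149 = (16 + I*sqrt(11))*149 = 2384 + 149*I*sqrt(11)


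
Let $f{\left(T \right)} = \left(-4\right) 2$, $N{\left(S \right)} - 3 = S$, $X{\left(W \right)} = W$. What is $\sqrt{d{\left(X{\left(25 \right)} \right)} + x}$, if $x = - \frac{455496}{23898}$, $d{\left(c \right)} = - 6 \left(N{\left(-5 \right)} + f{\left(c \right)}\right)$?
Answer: $\frac{2 \sqrt{162370978}}{3983} \approx 6.3984$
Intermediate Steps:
$N{\left(S \right)} = 3 + S$
$f{\left(T \right)} = -8$
$d{\left(c \right)} = 60$ ($d{\left(c \right)} = - 6 \left(\left(3 - 5\right) - 8\right) = - 6 \left(-2 - 8\right) = \left(-6\right) \left(-10\right) = 60$)
$x = - \frac{75916}{3983}$ ($x = \left(-455496\right) \frac{1}{23898} = - \frac{75916}{3983} \approx -19.06$)
$\sqrt{d{\left(X{\left(25 \right)} \right)} + x} = \sqrt{60 - \frac{75916}{3983}} = \sqrt{\frac{163064}{3983}} = \frac{2 \sqrt{162370978}}{3983}$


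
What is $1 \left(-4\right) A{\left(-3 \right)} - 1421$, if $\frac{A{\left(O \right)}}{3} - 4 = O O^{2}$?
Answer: $-1145$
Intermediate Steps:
$A{\left(O \right)} = 12 + 3 O^{3}$ ($A{\left(O \right)} = 12 + 3 O O^{2} = 12 + 3 O^{3}$)
$1 \left(-4\right) A{\left(-3 \right)} - 1421 = 1 \left(-4\right) \left(12 + 3 \left(-3\right)^{3}\right) - 1421 = - 4 \left(12 + 3 \left(-27\right)\right) - 1421 = - 4 \left(12 - 81\right) - 1421 = \left(-4\right) \left(-69\right) - 1421 = 276 - 1421 = -1145$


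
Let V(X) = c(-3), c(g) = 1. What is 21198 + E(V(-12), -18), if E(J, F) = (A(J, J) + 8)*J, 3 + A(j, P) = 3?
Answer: 21206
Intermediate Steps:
V(X) = 1
A(j, P) = 0 (A(j, P) = -3 + 3 = 0)
E(J, F) = 8*J (E(J, F) = (0 + 8)*J = 8*J)
21198 + E(V(-12), -18) = 21198 + 8*1 = 21198 + 8 = 21206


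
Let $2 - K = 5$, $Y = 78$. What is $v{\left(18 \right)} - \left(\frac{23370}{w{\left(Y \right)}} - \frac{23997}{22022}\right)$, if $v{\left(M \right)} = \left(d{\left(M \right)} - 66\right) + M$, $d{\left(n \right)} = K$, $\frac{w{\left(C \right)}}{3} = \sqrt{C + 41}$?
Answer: $- \frac{1099125}{22022} - \frac{7790 \sqrt{119}}{119} \approx -764.02$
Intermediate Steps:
$w{\left(C \right)} = 3 \sqrt{41 + C}$ ($w{\left(C \right)} = 3 \sqrt{C + 41} = 3 \sqrt{41 + C}$)
$K = -3$ ($K = 2 - 5 = -3$)
$d{\left(n \right)} = -3$
$v{\left(M \right)} = -69 + M$ ($v{\left(M \right)} = \left(-3 - 66\right) + M = -69 + M$)
$v{\left(18 \right)} - \left(\frac{23370}{w{\left(Y \right)}} - \frac{23997}{22022}\right) = \left(-69 + 18\right) - \left(\frac{23370}{3 \sqrt{41 + 78}} - \frac{23997}{22022}\right) = -51 - \left(\frac{23370}{3 \sqrt{119}} - \frac{23997}{22022}\right) = -51 - \left(23370 \frac{\sqrt{119}}{357} - \frac{23997}{22022}\right) = -51 - \left(\frac{7790 \sqrt{119}}{119} - \frac{23997}{22022}\right) = -51 - \left(- \frac{23997}{22022} + \frac{7790 \sqrt{119}}{119}\right) = -51 + \left(\frac{23997}{22022} - \frac{7790 \sqrt{119}}{119}\right) = - \frac{1099125}{22022} - \frac{7790 \sqrt{119}}{119}$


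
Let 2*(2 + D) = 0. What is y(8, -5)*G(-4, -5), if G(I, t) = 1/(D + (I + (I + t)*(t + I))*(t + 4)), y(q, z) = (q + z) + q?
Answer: -11/79 ≈ -0.13924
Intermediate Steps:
y(q, z) = z + 2*q
D = -2 (D = -2 + (½)*0 = -2 + 0 = -2)
G(I, t) = 1/(-2 + (4 + t)*(I + (I + t)²)) (G(I, t) = 1/(-2 + (I + (I + t)*(t + I))*(t + 4)) = 1/(-2 + (I + (I + t)*(I + t))*(4 + t)) = 1/(-2 + (I + (I + t)²)*(4 + t)) = 1/(-2 + (4 + t)*(I + (I + t)²)))
y(8, -5)*G(-4, -5) = (-5 + 2*8)/(-2 + 4*(-4) + 4*(-4 - 5)² - 4*(-5) - 5*(-4 - 5)²) = (-5 + 16)/(-2 - 16 + 4*(-9)² + 20 - 5*(-9)²) = 11/(-2 - 16 + 4*81 + 20 - 5*81) = 11/(-2 - 16 + 324 + 20 - 405) = 11/(-79) = 11*(-1/79) = -11/79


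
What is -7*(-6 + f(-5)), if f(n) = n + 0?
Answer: 77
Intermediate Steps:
f(n) = n
-7*(-6 + f(-5)) = -7*(-6 - 5) = -7*(-11) = 77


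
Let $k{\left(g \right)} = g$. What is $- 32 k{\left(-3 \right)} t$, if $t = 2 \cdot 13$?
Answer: $2496$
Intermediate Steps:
$t = 26$
$- 32 k{\left(-3 \right)} t = \left(-32\right) \left(-3\right) 26 = 96 \cdot 26 = 2496$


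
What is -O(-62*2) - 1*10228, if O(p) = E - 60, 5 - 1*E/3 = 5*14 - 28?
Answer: -10057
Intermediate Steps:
E = -111 (E = 15 - 3*(5*14 - 28) = 15 - 3*(70 - 28) = 15 - 3*42 = 15 - 126 = -111)
O(p) = -171 (O(p) = -111 - 60 = -171)
-O(-62*2) - 1*10228 = -1*(-171) - 1*10228 = 171 - 10228 = -10057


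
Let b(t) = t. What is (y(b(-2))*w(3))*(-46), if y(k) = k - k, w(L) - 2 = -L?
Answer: 0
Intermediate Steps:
w(L) = 2 - L
y(k) = 0
(y(b(-2))*w(3))*(-46) = (0*(2 - 1*3))*(-46) = (0*(2 - 3))*(-46) = (0*(-1))*(-46) = 0*(-46) = 0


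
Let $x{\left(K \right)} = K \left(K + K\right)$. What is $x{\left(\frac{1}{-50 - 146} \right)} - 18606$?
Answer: $- \frac{357384047}{19208} \approx -18606.0$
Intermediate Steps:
$x{\left(K \right)} = 2 K^{2}$ ($x{\left(K \right)} = K 2 K = 2 K^{2}$)
$x{\left(\frac{1}{-50 - 146} \right)} - 18606 = 2 \left(\frac{1}{-50 - 146}\right)^{2} - 18606 = 2 \left(\frac{1}{-196}\right)^{2} - 18606 = 2 \left(- \frac{1}{196}\right)^{2} - 18606 = 2 \cdot \frac{1}{38416} - 18606 = \frac{1}{19208} - 18606 = - \frac{357384047}{19208}$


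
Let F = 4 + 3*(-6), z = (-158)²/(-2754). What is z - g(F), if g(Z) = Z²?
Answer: -282374/1377 ≈ -205.06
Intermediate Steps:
z = -12482/1377 (z = 24964*(-1/2754) = -12482/1377 ≈ -9.0646)
F = -14 (F = 4 - 18 = -14)
z - g(F) = -12482/1377 - 1*(-14)² = -12482/1377 - 1*196 = -12482/1377 - 196 = -282374/1377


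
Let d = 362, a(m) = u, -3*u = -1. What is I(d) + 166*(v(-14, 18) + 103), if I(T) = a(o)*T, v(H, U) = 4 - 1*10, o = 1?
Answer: 48668/3 ≈ 16223.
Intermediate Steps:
u = ⅓ (u = -⅓*(-1) = ⅓ ≈ 0.33333)
a(m) = ⅓
v(H, U) = -6 (v(H, U) = 4 - 10 = -6)
I(T) = T/3
I(d) + 166*(v(-14, 18) + 103) = (⅓)*362 + 166*(-6 + 103) = 362/3 + 166*97 = 362/3 + 16102 = 48668/3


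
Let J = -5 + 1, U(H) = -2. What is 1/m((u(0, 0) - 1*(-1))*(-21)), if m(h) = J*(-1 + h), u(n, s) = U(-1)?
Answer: -1/80 ≈ -0.012500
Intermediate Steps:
J = -4
u(n, s) = -2
m(h) = 4 - 4*h (m(h) = -4*(-1 + h) = 4 - 4*h)
1/m((u(0, 0) - 1*(-1))*(-21)) = 1/(4 - 4*(-2 - 1*(-1))*(-21)) = 1/(4 - 4*(-2 + 1)*(-21)) = 1/(4 - (-4)*(-21)) = 1/(4 - 4*21) = 1/(4 - 84) = 1/(-80) = -1/80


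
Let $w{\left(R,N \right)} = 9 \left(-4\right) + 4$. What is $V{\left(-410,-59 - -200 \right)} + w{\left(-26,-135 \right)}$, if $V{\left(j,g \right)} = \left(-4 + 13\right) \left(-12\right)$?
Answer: $-140$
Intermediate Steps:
$w{\left(R,N \right)} = -32$ ($w{\left(R,N \right)} = -36 + 4 = -32$)
$V{\left(j,g \right)} = -108$ ($V{\left(j,g \right)} = 9 \left(-12\right) = -108$)
$V{\left(-410,-59 - -200 \right)} + w{\left(-26,-135 \right)} = -108 - 32 = -140$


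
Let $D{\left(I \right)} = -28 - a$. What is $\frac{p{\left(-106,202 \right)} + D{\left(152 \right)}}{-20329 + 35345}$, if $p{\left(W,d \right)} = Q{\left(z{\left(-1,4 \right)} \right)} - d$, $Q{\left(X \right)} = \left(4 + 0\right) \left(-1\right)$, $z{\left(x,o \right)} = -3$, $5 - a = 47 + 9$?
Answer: $- \frac{183}{15016} \approx -0.012187$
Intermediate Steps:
$a = -51$ ($a = 5 - \left(47 + 9\right) = 5 - 56 = -51$)
$Q{\left(X \right)} = -4$ ($Q{\left(X \right)} = 4 \left(-1\right) = -4$)
$p{\left(W,d \right)} = -4 - d$
$D{\left(I \right)} = 23$ ($D{\left(I \right)} = -28 - -51 = -28 + 51 = 23$)
$\frac{p{\left(-106,202 \right)} + D{\left(152 \right)}}{-20329 + 35345} = \frac{\left(-4 - 202\right) + 23}{-20329 + 35345} = \frac{\left(-4 - 202\right) + 23}{15016} = \left(-206 + 23\right) \frac{1}{15016} = \left(-183\right) \frac{1}{15016} = - \frac{183}{15016}$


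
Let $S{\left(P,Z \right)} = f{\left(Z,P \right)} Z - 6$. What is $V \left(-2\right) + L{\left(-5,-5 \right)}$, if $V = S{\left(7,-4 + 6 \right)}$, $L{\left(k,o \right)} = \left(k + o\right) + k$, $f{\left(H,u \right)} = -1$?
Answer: $1$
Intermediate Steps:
$L{\left(k,o \right)} = o + 2 k$
$S{\left(P,Z \right)} = -6 - Z$ ($S{\left(P,Z \right)} = - Z - 6 = -6 - Z$)
$V = -8$ ($V = -6 - \left(-4 + 6\right) = -6 - 2 = -8$)
$V \left(-2\right) + L{\left(-5,-5 \right)} = \left(-8\right) \left(-2\right) + \left(-5 + 2 \left(-5\right)\right) = 16 - 15 = 1$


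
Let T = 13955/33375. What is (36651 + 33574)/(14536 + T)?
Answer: 468751875/97030591 ≈ 4.8310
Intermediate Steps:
T = 2791/6675 (T = 13955*(1/33375) = 2791/6675 ≈ 0.41813)
(36651 + 33574)/(14536 + T) = (36651 + 33574)/(14536 + 2791/6675) = 70225/(97030591/6675) = 70225*(6675/97030591) = 468751875/97030591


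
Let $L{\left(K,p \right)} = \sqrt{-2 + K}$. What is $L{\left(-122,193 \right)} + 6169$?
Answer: $6169 + 2 i \sqrt{31} \approx 6169.0 + 11.136 i$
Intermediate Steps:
$L{\left(-122,193 \right)} + 6169 = \sqrt{-2 - 122} + 6169 = \sqrt{-124} + 6169 = 2 i \sqrt{31} + 6169 = 6169 + 2 i \sqrt{31}$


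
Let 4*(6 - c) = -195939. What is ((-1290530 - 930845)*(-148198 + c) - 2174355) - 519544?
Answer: 881495244279/4 ≈ 2.2037e+11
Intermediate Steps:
c = 195963/4 (c = 6 - ¼*(-195939) = 6 + 195939/4 = 195963/4 ≈ 48991.)
((-1290530 - 930845)*(-148198 + c) - 2174355) - 519544 = ((-1290530 - 930845)*(-148198 + 195963/4) - 2174355) - 519544 = (-2221375*(-396829/4) - 2174355) - 519544 = (881506019875/4 - 2174355) - 519544 = 881497322455/4 - 519544 = 881495244279/4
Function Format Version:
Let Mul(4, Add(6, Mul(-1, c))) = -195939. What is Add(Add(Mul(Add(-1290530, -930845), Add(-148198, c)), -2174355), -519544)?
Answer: Rational(881495244279, 4) ≈ 2.2037e+11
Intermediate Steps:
c = Rational(195963, 4) (c = Add(6, Mul(Rational(-1, 4), -195939)) = Add(6, Rational(195939, 4)) = Rational(195963, 4) ≈ 48991.)
Add(Add(Mul(Add(-1290530, -930845), Add(-148198, c)), -2174355), -519544) = Add(Add(Mul(Add(-1290530, -930845), Add(-148198, Rational(195963, 4))), -2174355), -519544) = Add(Add(Mul(-2221375, Rational(-396829, 4)), -2174355), -519544) = Add(Add(Rational(881506019875, 4), -2174355), -519544) = Add(Rational(881497322455, 4), -519544) = Rational(881495244279, 4)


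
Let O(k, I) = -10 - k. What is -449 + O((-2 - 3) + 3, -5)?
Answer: -457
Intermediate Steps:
-449 + O((-2 - 3) + 3, -5) = -449 + (-10 - ((-2 - 3) + 3)) = -449 + (-10 - (-5 + 3)) = -449 + (-10 - 1*(-2)) = -449 + (-10 + 2) = -449 - 8 = -457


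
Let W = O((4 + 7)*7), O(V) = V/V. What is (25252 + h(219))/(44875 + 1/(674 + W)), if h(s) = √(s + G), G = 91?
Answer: 8522550/15145313 + 675*√310/30290626 ≈ 0.56311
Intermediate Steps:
O(V) = 1
W = 1
h(s) = √(91 + s) (h(s) = √(s + 91) = √(91 + s))
(25252 + h(219))/(44875 + 1/(674 + W)) = (25252 + √(91 + 219))/(44875 + 1/(674 + 1)) = (25252 + √310)/(44875 + 1/675) = (25252 + √310)/(30290626/675) = (25252 + √310)*(675/30290626) = 8522550/15145313 + 675*√310/30290626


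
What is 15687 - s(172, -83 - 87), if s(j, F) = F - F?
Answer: 15687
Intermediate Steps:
s(j, F) = 0
15687 - s(172, -83 - 87) = 15687 - 1*0 = 15687 + 0 = 15687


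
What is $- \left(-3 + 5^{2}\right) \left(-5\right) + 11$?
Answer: $121$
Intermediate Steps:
$- \left(-3 + 5^{2}\right) \left(-5\right) + 11 = - \left(-3 + 25\right) \left(-5\right) + 11 = - 22 \left(-5\right) + 11 = \left(-1\right) \left(-110\right) + 11 = 110 + 11 = 121$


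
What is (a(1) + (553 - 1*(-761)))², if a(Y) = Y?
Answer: 1729225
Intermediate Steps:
(a(1) + (553 - 1*(-761)))² = (1 + (553 - 1*(-761)))² = (1 + (553 + 761))² = (1 + 1314)² = 1315² = 1729225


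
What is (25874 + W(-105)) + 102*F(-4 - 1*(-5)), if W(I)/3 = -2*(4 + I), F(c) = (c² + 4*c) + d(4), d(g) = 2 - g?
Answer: 26786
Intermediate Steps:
F(c) = -2 + c² + 4*c (F(c) = (c² + 4*c) + (2 - 1*4) = (c² + 4*c) + (2 - 4) = (c² + 4*c) - 2 = -2 + c² + 4*c)
W(I) = -24 - 6*I (W(I) = 3*(-2*(4 + I)) = 3*(-8 - 2*I) = -24 - 6*I)
(25874 + W(-105)) + 102*F(-4 - 1*(-5)) = (25874 + (-24 - 6*(-105))) + 102*(-2 + (-4 - 1*(-5))² + 4*(-4 - 1*(-5))) = (25874 + (-24 + 630)) + 102*(-2 + (-4 + 5)² + 4*(-4 + 5)) = (25874 + 606) + 102*(-2 + 1² + 4*1) = 26480 + 102*(-2 + 1 + 4) = 26480 + 102*3 = 26480 + 306 = 26786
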